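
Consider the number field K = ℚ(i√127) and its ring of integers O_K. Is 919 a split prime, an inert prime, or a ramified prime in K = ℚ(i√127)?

splits completely

Since -127 ≡ 1 mod 4, the ring of integers is ℤ[(1+√-127)/2] with discriminant -127.
disc(K) = -127 is not divisible by 919; 919 is unramified.
Compute (-127/919) via Euler: 792^((919-1)/2) mod 919 = 1, so (-127/919) = 1.
(-127/919) = 1, so 919 splits.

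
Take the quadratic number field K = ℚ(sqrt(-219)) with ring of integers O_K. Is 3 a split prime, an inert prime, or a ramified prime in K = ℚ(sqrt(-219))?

p ramifies

-219 mod 4 = 1, hence disc K = -219 and O_K = ℤ[(1+√-219)/2].
disc(K) = -219 = 3·(-73), so p = 3 is ramified.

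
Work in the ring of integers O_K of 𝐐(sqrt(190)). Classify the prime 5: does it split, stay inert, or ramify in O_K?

5 is ramified

d = 190 ≡ 2 (mod 4), so O_K = ℤ[√190] and disc(K) = 4d = 760.
5 divides disc(K) = 760, so 5 ramifies.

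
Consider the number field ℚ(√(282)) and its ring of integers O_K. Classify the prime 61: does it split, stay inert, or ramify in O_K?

p is inert

Since 282 ≢ 1 mod 4, the ring of integers is ℤ[√282] with discriminant 4·282 = 1128.
61 ∤ 1128, so 61 is unramified.
Compute (282/61) via Euler: 38^((61-1)/2) mod 61 = 60, so (282/61) = -1.
Legendre symbol -1 ⇒ 61 is inert.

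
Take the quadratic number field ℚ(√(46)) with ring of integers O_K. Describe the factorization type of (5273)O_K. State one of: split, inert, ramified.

5273 splits in O_K

Since 46 ≢ 1 mod 4, the ring of integers is ℤ[√46] with discriminant 4·46 = 184.
disc(K) = 184 is not divisible by 5273; 5273 is unramified.
Legendre symbol by Euler's criterion: (46/5273) ≡ 46^2636 ≡ 1 (mod 5273), i.e. (46/5273) = 1.
(46/5273) = 1, so 5273 splits.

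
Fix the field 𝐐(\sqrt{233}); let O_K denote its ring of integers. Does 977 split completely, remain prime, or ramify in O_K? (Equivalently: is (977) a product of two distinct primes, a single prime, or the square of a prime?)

233 mod 4 = 1, hence disc K = 233 and O_K = ℤ[(1+√233)/2].
disc(K) = 233 is not divisible by 977; 977 is unramified.
Euler's criterion: 233^488 mod 977 = 976. Thus (233|977) = -1.
Legendre symbol -1 ⇒ 977 is inert.

inert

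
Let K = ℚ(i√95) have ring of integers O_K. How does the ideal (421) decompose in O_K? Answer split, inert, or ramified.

p is inert

d = -95 ≡ 1 (mod 4), so O_K = ℤ[(1+√-95)/2] and disc(K) = d = -95.
disc(K) = -95 is not divisible by 421; 421 is unramified.
(-95/421) = 326^210 mod 421 = 420, giving Legendre symbol -1.
(-95/421) = -1, so 421 is inert.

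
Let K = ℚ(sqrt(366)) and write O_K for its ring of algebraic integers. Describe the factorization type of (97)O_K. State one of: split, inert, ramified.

split

Since 366 ≢ 1 mod 4, the ring of integers is ℤ[√366] with discriminant 4·366 = 1464.
disc(K) = 1464 is not divisible by 97; 97 is unramified.
(366/97) = 75^48 mod 97 = 1, giving Legendre symbol 1.
Legendre symbol 1 ⇒ 97 is split.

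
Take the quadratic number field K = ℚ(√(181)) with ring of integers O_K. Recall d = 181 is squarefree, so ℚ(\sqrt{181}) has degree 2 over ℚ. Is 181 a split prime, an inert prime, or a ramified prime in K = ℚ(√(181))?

p ramifies

Since 181 ≡ 1 mod 4, the ring of integers is ℤ[(1+√181)/2] with discriminant 181.
disc(K) = 181 = 181·1, so p = 181 is ramified.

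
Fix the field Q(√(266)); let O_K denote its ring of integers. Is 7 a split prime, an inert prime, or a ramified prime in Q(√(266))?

ramified — (7) = 𝔭²

d = 266 ≡ 2 (mod 4), so O_K = ℤ[√266] and disc(K) = 4d = 1064.
Ramification test: 7 | 1064. The prime 7 ramifies in K.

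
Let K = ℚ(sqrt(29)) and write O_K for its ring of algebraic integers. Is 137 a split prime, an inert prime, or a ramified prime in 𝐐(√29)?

d = 29 ≡ 1 (mod 4), so O_K = ℤ[(1+√29)/2] and disc(K) = d = 29.
disc(K) = 29 is not divisible by 137; 137 is unramified.
(29/137) = 29^68 mod 137 = 136, giving Legendre symbol -1.
d is a non-residue mod p, hence 137 remains inert in O_K.

137 remains inert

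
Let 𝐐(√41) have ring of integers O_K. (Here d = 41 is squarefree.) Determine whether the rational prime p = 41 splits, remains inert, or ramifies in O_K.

41 is ramified

d = 41 ≡ 1 (mod 4), so O_K = ℤ[(1+√41)/2] and disc(K) = d = 41.
Ramification test: 41 | 41. The prime 41 ramifies in K.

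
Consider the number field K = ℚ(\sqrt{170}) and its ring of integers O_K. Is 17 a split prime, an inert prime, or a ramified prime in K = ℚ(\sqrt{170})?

ramified

Since 170 ≢ 1 mod 4, the ring of integers is ℤ[√170] with discriminant 4·170 = 680.
Ramification test: 17 | 680. The prime 17 ramifies in K.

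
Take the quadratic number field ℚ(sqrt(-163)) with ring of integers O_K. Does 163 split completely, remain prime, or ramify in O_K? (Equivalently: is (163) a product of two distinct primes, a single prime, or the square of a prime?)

-163 mod 4 = 1, hence disc K = -163 and O_K = ℤ[(1+√-163)/2].
163 divides disc(K) = -163, so 163 ramifies.

ramifies in O_K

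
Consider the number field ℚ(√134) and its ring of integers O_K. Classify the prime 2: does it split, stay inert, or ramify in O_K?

ramified — (2) = 𝔭²

134 mod 4 = 2, hence disc K = 4·134 = 536 and O_K = ℤ[√134].
disc(K) = 536 = 2·268, so p = 2 is ramified.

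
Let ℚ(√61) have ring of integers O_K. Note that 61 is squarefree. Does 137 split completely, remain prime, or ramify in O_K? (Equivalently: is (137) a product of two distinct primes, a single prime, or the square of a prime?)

d = 61 ≡ 1 (mod 4), so O_K = ℤ[(1+√61)/2] and disc(K) = d = 61.
137 ∤ 61, so 137 is unramified.
Euler's criterion: 61^68 mod 137 = 1. Thus (61|137) = 1.
d is a quadratic residue mod p, hence 137 splits in O_K.

p splits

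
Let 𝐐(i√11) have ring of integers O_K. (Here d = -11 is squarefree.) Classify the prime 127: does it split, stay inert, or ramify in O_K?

127 remains inert

-11 mod 4 = 1, hence disc K = -11 and O_K = ℤ[(1+√-11)/2].
Since gcd(127, -11) = 1 the prime 127 does not ramify.
Compute (-11/127) via Euler: 116^((127-1)/2) mod 127 = 126, so (-11/127) = -1.
(-11/127) = -1, so 127 is inert.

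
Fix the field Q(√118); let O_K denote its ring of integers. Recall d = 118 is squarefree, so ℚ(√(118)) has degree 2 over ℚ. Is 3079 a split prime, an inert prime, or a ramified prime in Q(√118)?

d = 118 ≡ 2 (mod 4), so O_K = ℤ[√118] and disc(K) = 4d = 472.
Since gcd(3079, 472) = 1 the prime 3079 does not ramify.
(118/3079) = 118^1539 mod 3079 = 1, giving Legendre symbol 1.
(118/3079) = 1, so 3079 splits.

3079 splits in O_K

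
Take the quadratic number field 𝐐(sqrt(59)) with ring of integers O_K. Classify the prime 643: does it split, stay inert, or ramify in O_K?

Since 59 ≢ 1 mod 4, the ring of integers is ℤ[√59] with discriminant 4·59 = 236.
643 ∤ 236, so 643 is unramified.
Compute (59/643) via Euler: 59^((643-1)/2) mod 643 = 642, so (59/643) = -1.
(59/643) = -1, so 643 is inert.

remains prime (inert)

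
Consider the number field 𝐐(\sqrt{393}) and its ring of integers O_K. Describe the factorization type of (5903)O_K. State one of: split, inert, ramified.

393 mod 4 = 1, hence disc K = 393 and O_K = ℤ[(1+√393)/2].
5903 ∤ 393, so 5903 is unramified.
Euler's criterion: 393^2951 mod 5903 = 1. Thus (393|5903) = 1.
(393/5903) = 1, so 5903 splits.

5903 splits in O_K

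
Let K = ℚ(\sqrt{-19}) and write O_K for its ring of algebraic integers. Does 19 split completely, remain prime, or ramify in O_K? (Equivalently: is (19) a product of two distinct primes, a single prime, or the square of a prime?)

-19 mod 4 = 1, hence disc K = -19 and O_K = ℤ[(1+√-19)/2].
Ramification test: 19 | -19. The prime 19 ramifies in K.

ramified — (19) = 𝔭²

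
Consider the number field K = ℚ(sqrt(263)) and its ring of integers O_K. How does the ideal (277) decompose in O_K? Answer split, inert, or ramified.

d = 263 ≡ 3 (mod 4), so O_K = ℤ[√263] and disc(K) = 4d = 1052.
Since gcd(277, 1052) = 1 the prime 277 does not ramify.
Compute (263/277) via Euler: 263^((277-1)/2) mod 277 = 276, so (263/277) = -1.
d is a non-residue mod p, hence 277 remains inert in O_K.

remains prime (inert)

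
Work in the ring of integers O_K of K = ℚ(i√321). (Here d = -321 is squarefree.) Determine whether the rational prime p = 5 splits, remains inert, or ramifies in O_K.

Since -321 ≢ 1 mod 4, the ring of integers is ℤ[√-321] with discriminant 4·(-321) = -1284.
Since gcd(5, -1284) = 1 the prime 5 does not ramify.
Euler's criterion: (-321)^2 mod 5 = 1. Thus (-321|5) = 1.
d is a quadratic residue mod p, hence 5 splits in O_K.

p splits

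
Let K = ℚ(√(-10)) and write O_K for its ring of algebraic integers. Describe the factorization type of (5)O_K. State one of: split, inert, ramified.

-10 mod 4 = 2, hence disc K = 4·(-10) = -40 and O_K = ℤ[√-10].
Ramification test: 5 | -40. The prime 5 ramifies in K.

ramified — (5) = 𝔭²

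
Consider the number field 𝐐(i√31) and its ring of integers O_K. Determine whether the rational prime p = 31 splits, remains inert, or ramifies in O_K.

-31 mod 4 = 1, hence disc K = -31 and O_K = ℤ[(1+√-31)/2].
31 divides disc(K) = -31, so 31 ramifies.

ramifies in O_K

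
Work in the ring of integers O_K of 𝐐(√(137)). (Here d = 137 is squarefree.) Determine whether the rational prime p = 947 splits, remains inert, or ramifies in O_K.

p is inert

d = 137 ≡ 1 (mod 4), so O_K = ℤ[(1+√137)/2] and disc(K) = d = 137.
disc(K) = 137 is not divisible by 947; 947 is unramified.
(137/947) = 137^473 mod 947 = 946, giving Legendre symbol -1.
d is a non-residue mod p, hence 947 remains inert in O_K.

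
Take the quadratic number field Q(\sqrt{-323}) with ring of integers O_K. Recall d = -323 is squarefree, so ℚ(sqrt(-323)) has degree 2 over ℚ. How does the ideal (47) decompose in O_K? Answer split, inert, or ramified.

-323 mod 4 = 1, hence disc K = -323 and O_K = ℤ[(1+√-323)/2].
disc(K) = -323 is not divisible by 47; 47 is unramified.
Euler's criterion: (-323)^23 mod 47 = 1. Thus (-323|47) = 1.
d is a quadratic residue mod p, hence 47 splits in O_K.

47 splits in O_K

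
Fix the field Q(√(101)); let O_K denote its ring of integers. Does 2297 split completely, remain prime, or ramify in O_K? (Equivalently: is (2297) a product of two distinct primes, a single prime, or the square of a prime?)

inert

101 mod 4 = 1, hence disc K = 101 and O_K = ℤ[(1+√101)/2].
Since gcd(2297, 101) = 1 the prime 2297 does not ramify.
Legendre symbol by Euler's criterion: (101/2297) ≡ 101^1148 ≡ 2296 (mod 2297), i.e. (101/2297) = -1.
(101/2297) = -1, so 2297 is inert.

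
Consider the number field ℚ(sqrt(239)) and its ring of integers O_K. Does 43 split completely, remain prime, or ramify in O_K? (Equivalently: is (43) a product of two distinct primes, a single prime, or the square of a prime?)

d = 239 ≡ 3 (mod 4), so O_K = ℤ[√239] and disc(K) = 4d = 956.
43 ∤ 956, so 43 is unramified.
Legendre symbol by Euler's criterion: (239/43) ≡ 239^21 ≡ 1 (mod 43), i.e. (239/43) = 1.
d is a quadratic residue mod p, hence 43 splits in O_K.

p splits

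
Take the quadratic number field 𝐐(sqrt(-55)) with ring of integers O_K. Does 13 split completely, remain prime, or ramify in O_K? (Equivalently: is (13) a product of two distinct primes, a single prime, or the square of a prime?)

split — (13) = 𝔭₁𝔭₂ with 𝔭₁ ≠ 𝔭₂

Since -55 ≡ 1 mod 4, the ring of integers is ℤ[(1+√-55)/2] with discriminant -55.
Since gcd(13, -55) = 1 the prime 13 does not ramify.
Legendre symbol by Euler's criterion: (-55/13) ≡ (-55)^6 ≡ 1 (mod 13), i.e. (-55/13) = 1.
(-55/13) = 1, so 13 splits.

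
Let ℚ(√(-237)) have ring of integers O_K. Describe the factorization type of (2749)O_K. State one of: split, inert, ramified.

d = -237 ≡ 3 (mod 4), so O_K = ℤ[√-237] and disc(K) = 4d = -948.
2749 ∤ -948, so 2749 is unramified.
Euler's criterion: (-237)^1374 mod 2749 = 2748. Thus (-237|2749) = -1.
Legendre symbol -1 ⇒ 2749 is inert.

p is inert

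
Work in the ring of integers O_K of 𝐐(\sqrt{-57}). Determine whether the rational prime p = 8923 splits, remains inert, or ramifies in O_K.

-57 mod 4 = 3, hence disc K = 4·(-57) = -228 and O_K = ℤ[√-57].
Since gcd(8923, -228) = 1 the prime 8923 does not ramify.
Euler's criterion: (-57)^4461 mod 8923 = 1. Thus (-57|8923) = 1.
(-57/8923) = 1, so 8923 splits.

split — (8923) = 𝔭₁𝔭₂ with 𝔭₁ ≠ 𝔭₂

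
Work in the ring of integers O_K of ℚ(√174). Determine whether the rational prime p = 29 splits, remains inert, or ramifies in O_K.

ramifies in O_K

Since 174 ≢ 1 mod 4, the ring of integers is ℤ[√174] with discriminant 4·174 = 696.
29 divides disc(K) = 696, so 29 ramifies.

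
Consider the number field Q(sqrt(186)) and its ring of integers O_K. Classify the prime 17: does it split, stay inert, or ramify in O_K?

Since 186 ≢ 1 mod 4, the ring of integers is ℤ[√186] with discriminant 4·186 = 744.
Since gcd(17, 744) = 1 the prime 17 does not ramify.
Euler's criterion: 186^8 mod 17 = 1. Thus (186|17) = 1.
d is a quadratic residue mod p, hence 17 splits in O_K.

splits completely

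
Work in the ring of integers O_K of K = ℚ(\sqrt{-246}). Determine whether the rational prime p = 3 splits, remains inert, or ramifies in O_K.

3 is ramified

d = -246 ≡ 2 (mod 4), so O_K = ℤ[√-246] and disc(K) = 4d = -984.
Ramification test: 3 | -984. The prime 3 ramifies in K.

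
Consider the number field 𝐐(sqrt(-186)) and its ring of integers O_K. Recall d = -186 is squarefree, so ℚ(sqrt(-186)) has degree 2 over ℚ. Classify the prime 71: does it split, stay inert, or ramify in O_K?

Since -186 ≢ 1 mod 4, the ring of integers is ℤ[√-186] with discriminant 4·(-186) = -744.
71 ∤ -744, so 71 is unramified.
(-186/71) = 27^35 mod 71 = 1, giving Legendre symbol 1.
Legendre symbol 1 ⇒ 71 is split.

71 splits in O_K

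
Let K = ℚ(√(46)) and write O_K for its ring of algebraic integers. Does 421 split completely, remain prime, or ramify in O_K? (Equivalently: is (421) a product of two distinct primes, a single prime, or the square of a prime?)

d = 46 ≡ 2 (mod 4), so O_K = ℤ[√46] and disc(K) = 4d = 184.
disc(K) = 184 is not divisible by 421; 421 is unramified.
Compute (46/421) via Euler: 46^((421-1)/2) mod 421 = 1, so (46/421) = 1.
d is a quadratic residue mod p, hence 421 splits in O_K.

splits completely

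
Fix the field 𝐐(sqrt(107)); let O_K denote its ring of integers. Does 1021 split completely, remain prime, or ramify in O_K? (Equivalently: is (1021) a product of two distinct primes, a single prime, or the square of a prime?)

1021 remains inert

107 mod 4 = 3, hence disc K = 4·107 = 428 and O_K = ℤ[√107].
Since gcd(1021, 428) = 1 the prime 1021 does not ramify.
Euler's criterion: 107^510 mod 1021 = 1020. Thus (107|1021) = -1.
d is a non-residue mod p, hence 1021 remains inert in O_K.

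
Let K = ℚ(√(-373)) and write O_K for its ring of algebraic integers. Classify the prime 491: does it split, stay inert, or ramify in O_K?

Since -373 ≢ 1 mod 4, the ring of integers is ℤ[√-373] with discriminant 4·(-373) = -1492.
Since gcd(491, -1492) = 1 the prime 491 does not ramify.
Legendre symbol by Euler's criterion: (-373/491) ≡ (-373)^245 ≡ 1 (mod 491), i.e. (-373/491) = 1.
(-373/491) = 1, so 491 splits.

split — (491) = 𝔭₁𝔭₂ with 𝔭₁ ≠ 𝔭₂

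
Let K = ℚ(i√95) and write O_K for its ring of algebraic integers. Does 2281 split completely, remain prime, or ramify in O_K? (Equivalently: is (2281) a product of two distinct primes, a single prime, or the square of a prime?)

2281 splits in O_K

-95 mod 4 = 1, hence disc K = -95 and O_K = ℤ[(1+√-95)/2].
2281 ∤ -95, so 2281 is unramified.
Euler's criterion: (-95)^1140 mod 2281 = 1. Thus (-95|2281) = 1.
(-95/2281) = 1, so 2281 splits.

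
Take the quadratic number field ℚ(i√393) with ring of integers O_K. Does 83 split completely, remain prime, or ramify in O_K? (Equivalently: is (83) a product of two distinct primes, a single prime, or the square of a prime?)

Since -393 ≢ 1 mod 4, the ring of integers is ℤ[√-393] with discriminant 4·(-393) = -1572.
Since gcd(83, -1572) = 1 the prime 83 does not ramify.
Compute (-393/83) via Euler: 22^((83-1)/2) mod 83 = 82, so (-393/83) = -1.
(-393/83) = -1, so 83 is inert.

inert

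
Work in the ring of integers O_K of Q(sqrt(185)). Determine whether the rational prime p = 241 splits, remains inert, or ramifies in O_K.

p is inert

185 mod 4 = 1, hence disc K = 185 and O_K = ℤ[(1+√185)/2].
Since gcd(241, 185) = 1 the prime 241 does not ramify.
Legendre symbol by Euler's criterion: (185/241) ≡ 185^120 ≡ 240 (mod 241), i.e. (185/241) = -1.
Legendre symbol -1 ⇒ 241 is inert.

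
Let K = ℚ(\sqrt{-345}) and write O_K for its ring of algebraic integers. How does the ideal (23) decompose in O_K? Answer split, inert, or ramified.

Since -345 ≢ 1 mod 4, the ring of integers is ℤ[√-345] with discriminant 4·(-345) = -1380.
disc(K) = -1380 = 23·(-60), so p = 23 is ramified.

23 is ramified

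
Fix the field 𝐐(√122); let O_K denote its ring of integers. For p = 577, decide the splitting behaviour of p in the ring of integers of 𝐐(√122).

remains prime (inert)

Since 122 ≢ 1 mod 4, the ring of integers is ℤ[√122] with discriminant 4·122 = 488.
disc(K) = 488 is not divisible by 577; 577 is unramified.
Legendre symbol by Euler's criterion: (122/577) ≡ 122^288 ≡ 576 (mod 577), i.e. (122/577) = -1.
Legendre symbol -1 ⇒ 577 is inert.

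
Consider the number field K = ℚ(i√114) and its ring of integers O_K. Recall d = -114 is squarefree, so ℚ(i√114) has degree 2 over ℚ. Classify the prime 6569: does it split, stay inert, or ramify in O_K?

-114 mod 4 = 2, hence disc K = 4·(-114) = -456 and O_K = ℤ[√-114].
disc(K) = -456 is not divisible by 6569; 6569 is unramified.
Compute (-114/6569) via Euler: 6455^((6569-1)/2) mod 6569 = 1, so (-114/6569) = 1.
d is a quadratic residue mod p, hence 6569 splits in O_K.

p splits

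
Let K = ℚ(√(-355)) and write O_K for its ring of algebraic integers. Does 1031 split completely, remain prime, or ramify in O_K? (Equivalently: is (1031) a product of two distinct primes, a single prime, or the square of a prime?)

1031 splits in O_K

Since -355 ≡ 1 mod 4, the ring of integers is ℤ[(1+√-355)/2] with discriminant -355.
disc(K) = -355 is not divisible by 1031; 1031 is unramified.
Legendre symbol by Euler's criterion: (-355/1031) ≡ (-355)^515 ≡ 1 (mod 1031), i.e. (-355/1031) = 1.
Legendre symbol 1 ⇒ 1031 is split.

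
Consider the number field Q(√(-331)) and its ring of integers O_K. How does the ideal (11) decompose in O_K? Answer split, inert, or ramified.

Since -331 ≡ 1 mod 4, the ring of integers is ℤ[(1+√-331)/2] with discriminant -331.
11 ∤ -331, so 11 is unramified.
Compute (-331/11) via Euler: 10^((11-1)/2) mod 11 = 10, so (-331/11) = -1.
d is a non-residue mod p, hence 11 remains inert in O_K.

inert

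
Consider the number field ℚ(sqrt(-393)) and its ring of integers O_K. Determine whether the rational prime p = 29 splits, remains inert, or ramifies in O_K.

-393 mod 4 = 3, hence disc K = 4·(-393) = -1572 and O_K = ℤ[√-393].
29 ∤ -1572, so 29 is unramified.
(-393/29) = 13^14 mod 29 = 1, giving Legendre symbol 1.
Legendre symbol 1 ⇒ 29 is split.

split — (29) = 𝔭₁𝔭₂ with 𝔭₁ ≠ 𝔭₂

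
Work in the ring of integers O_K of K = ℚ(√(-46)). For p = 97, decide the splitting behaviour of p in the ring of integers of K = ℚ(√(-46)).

-46 mod 4 = 2, hence disc K = 4·(-46) = -184 and O_K = ℤ[√-46].
disc(K) = -184 is not divisible by 97; 97 is unramified.
Euler's criterion: (-46)^48 mod 97 = 96. Thus (-46|97) = -1.
Legendre symbol -1 ⇒ 97 is inert.

inert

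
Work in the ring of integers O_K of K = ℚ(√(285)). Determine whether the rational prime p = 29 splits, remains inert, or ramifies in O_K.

split — (29) = 𝔭₁𝔭₂ with 𝔭₁ ≠ 𝔭₂

285 mod 4 = 1, hence disc K = 285 and O_K = ℤ[(1+√285)/2].
Since gcd(29, 285) = 1 the prime 29 does not ramify.
(285/29) = 24^14 mod 29 = 1, giving Legendre symbol 1.
d is a quadratic residue mod p, hence 29 splits in O_K.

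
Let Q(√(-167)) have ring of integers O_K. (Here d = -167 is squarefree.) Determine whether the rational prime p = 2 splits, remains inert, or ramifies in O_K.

-167 mod 4 = 1, hence disc K = -167 and O_K = ℤ[(1+√-167)/2].
disc(K) = -167 is not divisible by 2; 2 is unramified.
Checking d mod 8: -167 ≡ 1. Hence 2 is split in O_K.

2 splits in O_K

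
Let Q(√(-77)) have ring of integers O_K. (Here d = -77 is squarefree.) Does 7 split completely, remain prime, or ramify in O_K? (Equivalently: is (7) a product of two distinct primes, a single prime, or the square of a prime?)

d = -77 ≡ 3 (mod 4), so O_K = ℤ[√-77] and disc(K) = 4d = -308.
7 divides disc(K) = -308, so 7 ramifies.

7 is ramified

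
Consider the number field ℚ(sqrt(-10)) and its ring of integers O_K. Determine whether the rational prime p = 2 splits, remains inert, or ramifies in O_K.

d = -10 ≡ 2 (mod 4), so O_K = ℤ[√-10] and disc(K) = 4d = -40.
Ramification test: 2 | -40. The prime 2 ramifies in K.

ramifies in O_K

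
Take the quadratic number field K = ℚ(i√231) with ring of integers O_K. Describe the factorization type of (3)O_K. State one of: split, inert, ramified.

-231 mod 4 = 1, hence disc K = -231 and O_K = ℤ[(1+√-231)/2].
Ramification test: 3 | -231. The prime 3 ramifies in K.

p ramifies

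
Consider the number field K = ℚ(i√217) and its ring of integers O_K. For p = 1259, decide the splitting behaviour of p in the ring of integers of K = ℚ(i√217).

d = -217 ≡ 3 (mod 4), so O_K = ℤ[√-217] and disc(K) = 4d = -868.
1259 ∤ -868, so 1259 is unramified.
Compute (-217/1259) via Euler: 1042^((1259-1)/2) mod 1259 = 1, so (-217/1259) = 1.
d is a quadratic residue mod p, hence 1259 splits in O_K.

splits completely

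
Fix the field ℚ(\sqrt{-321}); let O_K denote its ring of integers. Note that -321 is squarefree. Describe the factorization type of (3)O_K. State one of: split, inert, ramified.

d = -321 ≡ 3 (mod 4), so O_K = ℤ[√-321] and disc(K) = 4d = -1284.
disc(K) = -1284 = 3·(-428), so p = 3 is ramified.

3 is ramified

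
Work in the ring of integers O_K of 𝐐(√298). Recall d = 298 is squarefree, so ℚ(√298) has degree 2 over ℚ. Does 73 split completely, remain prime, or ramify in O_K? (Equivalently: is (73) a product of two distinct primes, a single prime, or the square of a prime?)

Since 298 ≢ 1 mod 4, the ring of integers is ℤ[√298] with discriminant 4·298 = 1192.
disc(K) = 1192 is not divisible by 73; 73 is unramified.
Euler's criterion: 298^36 mod 73 = 1. Thus (298|73) = 1.
(298/73) = 1, so 73 splits.

split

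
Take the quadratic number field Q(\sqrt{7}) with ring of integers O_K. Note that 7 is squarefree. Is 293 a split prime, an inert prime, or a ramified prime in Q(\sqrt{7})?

remains prime (inert)

Since 7 ≢ 1 mod 4, the ring of integers is ℤ[√7] with discriminant 4·7 = 28.
disc(K) = 28 is not divisible by 293; 293 is unramified.
Euler's criterion: 7^146 mod 293 = 292. Thus (7|293) = -1.
(7/293) = -1, so 293 is inert.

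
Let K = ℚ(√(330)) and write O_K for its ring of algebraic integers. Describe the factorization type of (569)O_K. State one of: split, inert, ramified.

p splits

Since 330 ≢ 1 mod 4, the ring of integers is ℤ[√330] with discriminant 4·330 = 1320.
Since gcd(569, 1320) = 1 the prime 569 does not ramify.
(330/569) = 330^284 mod 569 = 1, giving Legendre symbol 1.
Legendre symbol 1 ⇒ 569 is split.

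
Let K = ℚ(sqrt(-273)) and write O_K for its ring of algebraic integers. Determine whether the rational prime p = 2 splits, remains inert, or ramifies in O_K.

-273 mod 4 = 3, hence disc K = 4·(-273) = -1092 and O_K = ℤ[√-273].
2 divides disc(K) = -1092, so 2 ramifies.

2 is ramified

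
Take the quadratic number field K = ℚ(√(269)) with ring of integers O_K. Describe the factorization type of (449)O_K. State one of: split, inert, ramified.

Since 269 ≡ 1 mod 4, the ring of integers is ℤ[(1+√269)/2] with discriminant 269.
449 ∤ 269, so 449 is unramified.
(269/449) = 269^224 mod 449 = 1, giving Legendre symbol 1.
d is a quadratic residue mod p, hence 449 splits in O_K.

splits completely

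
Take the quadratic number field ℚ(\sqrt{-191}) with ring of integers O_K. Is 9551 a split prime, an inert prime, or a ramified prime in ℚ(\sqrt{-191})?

-191 mod 4 = 1, hence disc K = -191 and O_K = ℤ[(1+√-191)/2].
Since gcd(9551, -191) = 1 the prime 9551 does not ramify.
(-191/9551) = 9360^4775 mod 9551 = 1, giving Legendre symbol 1.
(-191/9551) = 1, so 9551 splits.

p splits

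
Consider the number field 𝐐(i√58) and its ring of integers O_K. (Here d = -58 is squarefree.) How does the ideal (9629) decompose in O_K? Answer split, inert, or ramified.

remains prime (inert)

Since -58 ≢ 1 mod 4, the ring of integers is ℤ[√-58] with discriminant 4·(-58) = -232.
9629 ∤ -232, so 9629 is unramified.
(-58/9629) = 9571^4814 mod 9629 = 9628, giving Legendre symbol -1.
d is a non-residue mod p, hence 9629 remains inert in O_K.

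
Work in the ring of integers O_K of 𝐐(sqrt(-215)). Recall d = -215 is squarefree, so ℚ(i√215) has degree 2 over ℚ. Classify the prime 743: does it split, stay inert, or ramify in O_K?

Since -215 ≡ 1 mod 4, the ring of integers is ℤ[(1+√-215)/2] with discriminant -215.
disc(K) = -215 is not divisible by 743; 743 is unramified.
Legendre symbol by Euler's criterion: (-215/743) ≡ (-215)^371 ≡ 1 (mod 743), i.e. (-215/743) = 1.
d is a quadratic residue mod p, hence 743 splits in O_K.

p splits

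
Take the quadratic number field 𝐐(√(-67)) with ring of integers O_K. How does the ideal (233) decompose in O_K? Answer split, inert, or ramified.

233 remains inert

Since -67 ≡ 1 mod 4, the ring of integers is ℤ[(1+√-67)/2] with discriminant -67.
233 ∤ -67, so 233 is unramified.
(-67/233) = 166^116 mod 233 = 232, giving Legendre symbol -1.
d is a non-residue mod p, hence 233 remains inert in O_K.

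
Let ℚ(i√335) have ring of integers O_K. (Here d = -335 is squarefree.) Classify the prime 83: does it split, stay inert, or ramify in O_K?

83 remains inert

-335 mod 4 = 1, hence disc K = -335 and O_K = ℤ[(1+√-335)/2].
disc(K) = -335 is not divisible by 83; 83 is unramified.
Euler's criterion: (-335)^41 mod 83 = 82. Thus (-335|83) = -1.
(-335/83) = -1, so 83 is inert.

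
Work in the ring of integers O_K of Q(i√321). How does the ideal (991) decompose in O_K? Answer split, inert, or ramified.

d = -321 ≡ 3 (mod 4), so O_K = ℤ[√-321] and disc(K) = 4d = -1284.
disc(K) = -1284 is not divisible by 991; 991 is unramified.
Euler's criterion: (-321)^495 mod 991 = 1. Thus (-321|991) = 1.
(-321/991) = 1, so 991 splits.

991 splits in O_K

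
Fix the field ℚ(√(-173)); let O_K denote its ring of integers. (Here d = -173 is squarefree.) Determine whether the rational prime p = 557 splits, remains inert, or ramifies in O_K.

Since -173 ≢ 1 mod 4, the ring of integers is ℤ[√-173] with discriminant 4·(-173) = -692.
557 ∤ -692, so 557 is unramified.
Legendre symbol by Euler's criterion: (-173/557) ≡ (-173)^278 ≡ 1 (mod 557), i.e. (-173/557) = 1.
d is a quadratic residue mod p, hence 557 splits in O_K.

split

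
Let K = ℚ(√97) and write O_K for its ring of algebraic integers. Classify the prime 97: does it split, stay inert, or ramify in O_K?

p ramifies

Since 97 ≡ 1 mod 4, the ring of integers is ℤ[(1+√97)/2] with discriminant 97.
disc(K) = 97 = 97·1, so p = 97 is ramified.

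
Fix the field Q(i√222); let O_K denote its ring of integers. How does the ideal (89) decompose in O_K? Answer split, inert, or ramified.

Since -222 ≢ 1 mod 4, the ring of integers is ℤ[√-222] with discriminant 4·(-222) = -888.
disc(K) = -888 is not divisible by 89; 89 is unramified.
Euler's criterion: (-222)^44 mod 89 = 1. Thus (-222|89) = 1.
(-222/89) = 1, so 89 splits.

splits completely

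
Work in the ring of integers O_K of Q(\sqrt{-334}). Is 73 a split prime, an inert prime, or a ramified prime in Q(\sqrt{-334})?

remains prime (inert)

-334 mod 4 = 2, hence disc K = 4·(-334) = -1336 and O_K = ℤ[√-334].
disc(K) = -1336 is not divisible by 73; 73 is unramified.
Compute (-334/73) via Euler: 31^((73-1)/2) mod 73 = 72, so (-334/73) = -1.
Legendre symbol -1 ⇒ 73 is inert.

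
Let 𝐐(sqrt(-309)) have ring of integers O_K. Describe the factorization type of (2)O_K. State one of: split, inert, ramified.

p ramifies

-309 mod 4 = 3, hence disc K = 4·(-309) = -1236 and O_K = ℤ[√-309].
2 divides disc(K) = -1236, so 2 ramifies.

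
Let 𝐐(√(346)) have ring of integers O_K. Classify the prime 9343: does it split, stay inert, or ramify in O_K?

346 mod 4 = 2, hence disc K = 4·346 = 1384 and O_K = ℤ[√346].
Since gcd(9343, 1384) = 1 the prime 9343 does not ramify.
Euler's criterion: 346^4671 mod 9343 = 1. Thus (346|9343) = 1.
Legendre symbol 1 ⇒ 9343 is split.

p splits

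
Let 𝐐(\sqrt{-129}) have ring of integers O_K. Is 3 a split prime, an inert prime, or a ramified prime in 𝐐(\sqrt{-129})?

d = -129 ≡ 3 (mod 4), so O_K = ℤ[√-129] and disc(K) = 4d = -516.
disc(K) = -516 = 3·(-172), so p = 3 is ramified.

ramified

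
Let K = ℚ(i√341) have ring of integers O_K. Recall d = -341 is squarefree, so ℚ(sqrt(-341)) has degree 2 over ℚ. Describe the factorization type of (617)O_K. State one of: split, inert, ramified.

splits completely

d = -341 ≡ 3 (mod 4), so O_K = ℤ[√-341] and disc(K) = 4d = -1364.
617 ∤ -1364, so 617 is unramified.
Euler's criterion: (-341)^308 mod 617 = 1. Thus (-341|617) = 1.
d is a quadratic residue mod p, hence 617 splits in O_K.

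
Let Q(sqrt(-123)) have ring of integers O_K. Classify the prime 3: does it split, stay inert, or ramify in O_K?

d = -123 ≡ 1 (mod 4), so O_K = ℤ[(1+√-123)/2] and disc(K) = d = -123.
Ramification test: 3 | -123. The prime 3 ramifies in K.

ramifies in O_K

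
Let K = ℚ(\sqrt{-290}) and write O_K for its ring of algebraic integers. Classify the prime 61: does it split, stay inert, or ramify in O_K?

-290 mod 4 = 2, hence disc K = 4·(-290) = -1160 and O_K = ℤ[√-290].
61 ∤ -1160, so 61 is unramified.
Euler's criterion: (-290)^30 mod 61 = 1. Thus (-290|61) = 1.
d is a quadratic residue mod p, hence 61 splits in O_K.

p splits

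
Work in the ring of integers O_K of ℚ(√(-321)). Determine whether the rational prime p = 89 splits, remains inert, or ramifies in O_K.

Since -321 ≢ 1 mod 4, the ring of integers is ℤ[√-321] with discriminant 4·(-321) = -1284.
89 ∤ -1284, so 89 is unramified.
Euler's criterion: (-321)^44 mod 89 = 88. Thus (-321|89) = -1.
d is a non-residue mod p, hence 89 remains inert in O_K.

remains prime (inert)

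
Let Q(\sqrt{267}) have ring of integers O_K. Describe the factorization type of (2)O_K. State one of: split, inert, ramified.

ramifies in O_K

d = 267 ≡ 3 (mod 4), so O_K = ℤ[√267] and disc(K) = 4d = 1068.
disc(K) = 1068 = 2·534, so p = 2 is ramified.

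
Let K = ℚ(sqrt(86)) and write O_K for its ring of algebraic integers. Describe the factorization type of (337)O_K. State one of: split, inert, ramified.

p splits

Since 86 ≢ 1 mod 4, the ring of integers is ℤ[√86] with discriminant 4·86 = 344.
Since gcd(337, 344) = 1 the prime 337 does not ramify.
(86/337) = 86^168 mod 337 = 1, giving Legendre symbol 1.
d is a quadratic residue mod p, hence 337 splits in O_K.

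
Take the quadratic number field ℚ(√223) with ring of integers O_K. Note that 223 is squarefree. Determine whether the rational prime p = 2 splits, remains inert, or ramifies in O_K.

Since 223 ≢ 1 mod 4, the ring of integers is ℤ[√223] with discriminant 4·223 = 892.
2 divides disc(K) = 892, so 2 ramifies.

ramified — (2) = 𝔭²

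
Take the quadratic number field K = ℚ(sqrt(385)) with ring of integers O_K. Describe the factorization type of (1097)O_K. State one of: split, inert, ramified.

Since 385 ≡ 1 mod 4, the ring of integers is ℤ[(1+√385)/2] with discriminant 385.
1097 ∤ 385, so 1097 is unramified.
Compute (385/1097) via Euler: 385^((1097-1)/2) mod 1097 = 1096, so (385/1097) = -1.
Legendre symbol -1 ⇒ 1097 is inert.

inert — (1097) stays prime in O_K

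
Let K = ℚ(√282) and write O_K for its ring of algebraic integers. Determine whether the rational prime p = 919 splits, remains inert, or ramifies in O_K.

919 remains inert

d = 282 ≡ 2 (mod 4), so O_K = ℤ[√282] and disc(K) = 4d = 1128.
Since gcd(919, 1128) = 1 the prime 919 does not ramify.
(282/919) = 282^459 mod 919 = 918, giving Legendre symbol -1.
(282/919) = -1, so 919 is inert.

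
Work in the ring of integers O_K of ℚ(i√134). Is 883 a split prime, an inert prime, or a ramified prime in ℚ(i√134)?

883 splits in O_K

-134 mod 4 = 2, hence disc K = 4·(-134) = -536 and O_K = ℤ[√-134].
disc(K) = -536 is not divisible by 883; 883 is unramified.
Legendre symbol by Euler's criterion: (-134/883) ≡ (-134)^441 ≡ 1 (mod 883), i.e. (-134/883) = 1.
Legendre symbol 1 ⇒ 883 is split.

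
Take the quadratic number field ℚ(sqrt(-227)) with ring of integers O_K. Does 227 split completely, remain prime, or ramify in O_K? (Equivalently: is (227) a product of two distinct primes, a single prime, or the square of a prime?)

ramified — (227) = 𝔭²

d = -227 ≡ 1 (mod 4), so O_K = ℤ[(1+√-227)/2] and disc(K) = d = -227.
disc(K) = -227 = 227·(-1), so p = 227 is ramified.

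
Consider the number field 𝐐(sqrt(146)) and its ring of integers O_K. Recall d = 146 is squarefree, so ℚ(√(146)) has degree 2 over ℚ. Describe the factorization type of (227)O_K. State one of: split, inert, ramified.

inert

d = 146 ≡ 2 (mod 4), so O_K = ℤ[√146] and disc(K) = 4d = 584.
227 ∤ 584, so 227 is unramified.
Legendre symbol by Euler's criterion: (146/227) ≡ 146^113 ≡ 226 (mod 227), i.e. (146/227) = -1.
Legendre symbol -1 ⇒ 227 is inert.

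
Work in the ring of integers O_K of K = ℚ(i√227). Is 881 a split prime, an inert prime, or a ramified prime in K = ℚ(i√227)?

remains prime (inert)

-227 mod 4 = 1, hence disc K = -227 and O_K = ℤ[(1+√-227)/2].
881 ∤ -227, so 881 is unramified.
Compute (-227/881) via Euler: 654^((881-1)/2) mod 881 = 880, so (-227/881) = -1.
(-227/881) = -1, so 881 is inert.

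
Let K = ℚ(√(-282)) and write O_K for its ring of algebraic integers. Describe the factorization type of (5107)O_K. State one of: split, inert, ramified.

d = -282 ≡ 2 (mod 4), so O_K = ℤ[√-282] and disc(K) = 4d = -1128.
Since gcd(5107, -1128) = 1 the prime 5107 does not ramify.
Compute (-282/5107) via Euler: 4825^((5107-1)/2) mod 5107 = 5106, so (-282/5107) = -1.
d is a non-residue mod p, hence 5107 remains inert in O_K.

remains prime (inert)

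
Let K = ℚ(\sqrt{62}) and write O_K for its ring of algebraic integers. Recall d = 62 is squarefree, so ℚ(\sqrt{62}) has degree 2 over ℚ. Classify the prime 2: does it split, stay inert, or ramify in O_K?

Since 62 ≢ 1 mod 4, the ring of integers is ℤ[√62] with discriminant 4·62 = 248.
Ramification test: 2 | 248. The prime 2 ramifies in K.

ramified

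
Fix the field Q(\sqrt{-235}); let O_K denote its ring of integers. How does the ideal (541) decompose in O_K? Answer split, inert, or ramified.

-235 mod 4 = 1, hence disc K = -235 and O_K = ℤ[(1+√-235)/2].
Since gcd(541, -235) = 1 the prime 541 does not ramify.
Legendre symbol by Euler's criterion: (-235/541) ≡ (-235)^270 ≡ 1 (mod 541), i.e. (-235/541) = 1.
d is a quadratic residue mod p, hence 541 splits in O_K.

541 splits in O_K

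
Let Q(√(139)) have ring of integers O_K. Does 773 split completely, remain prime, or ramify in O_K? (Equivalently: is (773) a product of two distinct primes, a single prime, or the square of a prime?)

773 splits in O_K

d = 139 ≡ 3 (mod 4), so O_K = ℤ[√139] and disc(K) = 4d = 556.
773 ∤ 556, so 773 is unramified.
Euler's criterion: 139^386 mod 773 = 1. Thus (139|773) = 1.
Legendre symbol 1 ⇒ 773 is split.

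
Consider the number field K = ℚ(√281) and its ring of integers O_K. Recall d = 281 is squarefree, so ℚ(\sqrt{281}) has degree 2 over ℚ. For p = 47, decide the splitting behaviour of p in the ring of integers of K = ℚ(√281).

d = 281 ≡ 1 (mod 4), so O_K = ℤ[(1+√281)/2] and disc(K) = d = 281.
Since gcd(47, 281) = 1 the prime 47 does not ramify.
Compute (281/47) via Euler: 46^((47-1)/2) mod 47 = 46, so (281/47) = -1.
Legendre symbol -1 ⇒ 47 is inert.

47 remains inert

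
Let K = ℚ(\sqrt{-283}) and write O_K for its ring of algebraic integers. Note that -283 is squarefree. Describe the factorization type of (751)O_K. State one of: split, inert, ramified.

Since -283 ≡ 1 mod 4, the ring of integers is ℤ[(1+√-283)/2] with discriminant -283.
Since gcd(751, -283) = 1 the prime 751 does not ramify.
Euler's criterion: (-283)^375 mod 751 = 1. Thus (-283|751) = 1.
d is a quadratic residue mod p, hence 751 splits in O_K.

splits completely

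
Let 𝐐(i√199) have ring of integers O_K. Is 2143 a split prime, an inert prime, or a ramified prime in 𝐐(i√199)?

remains prime (inert)

Since -199 ≡ 1 mod 4, the ring of integers is ℤ[(1+√-199)/2] with discriminant -199.
disc(K) = -199 is not divisible by 2143; 2143 is unramified.
Legendre symbol by Euler's criterion: (-199/2143) ≡ (-199)^1071 ≡ 2142 (mod 2143), i.e. (-199/2143) = -1.
(-199/2143) = -1, so 2143 is inert.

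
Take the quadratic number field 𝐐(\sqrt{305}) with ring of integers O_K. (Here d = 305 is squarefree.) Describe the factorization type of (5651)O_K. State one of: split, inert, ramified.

splits completely

d = 305 ≡ 1 (mod 4), so O_K = ℤ[(1+√305)/2] and disc(K) = d = 305.
Since gcd(5651, 305) = 1 the prime 5651 does not ramify.
Euler's criterion: 305^2825 mod 5651 = 1. Thus (305|5651) = 1.
Legendre symbol 1 ⇒ 5651 is split.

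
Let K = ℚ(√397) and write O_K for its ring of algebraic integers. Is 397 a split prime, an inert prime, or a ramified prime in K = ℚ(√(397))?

Since 397 ≡ 1 mod 4, the ring of integers is ℤ[(1+√397)/2] with discriminant 397.
disc(K) = 397 = 397·1, so p = 397 is ramified.

ramifies in O_K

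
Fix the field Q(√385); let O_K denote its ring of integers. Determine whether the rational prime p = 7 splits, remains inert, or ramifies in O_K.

Since 385 ≡ 1 mod 4, the ring of integers is ℤ[(1+√385)/2] with discriminant 385.
Ramification test: 7 | 385. The prime 7 ramifies in K.

ramified — (7) = 𝔭²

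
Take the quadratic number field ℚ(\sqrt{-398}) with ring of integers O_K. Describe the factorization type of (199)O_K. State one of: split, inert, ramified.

199 is ramified

-398 mod 4 = 2, hence disc K = 4·(-398) = -1592 and O_K = ℤ[√-398].
199 divides disc(K) = -1592, so 199 ramifies.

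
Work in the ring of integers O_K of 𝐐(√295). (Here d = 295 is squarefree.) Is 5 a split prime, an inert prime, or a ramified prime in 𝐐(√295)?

ramifies in O_K

d = 295 ≡ 3 (mod 4), so O_K = ℤ[√295] and disc(K) = 4d = 1180.
5 divides disc(K) = 1180, so 5 ramifies.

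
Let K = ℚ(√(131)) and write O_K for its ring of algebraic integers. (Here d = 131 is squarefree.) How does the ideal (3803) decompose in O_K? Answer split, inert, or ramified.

inert

131 mod 4 = 3, hence disc K = 4·131 = 524 and O_K = ℤ[√131].
3803 ∤ 524, so 3803 is unramified.
Compute (131/3803) via Euler: 131^((3803-1)/2) mod 3803 = 3802, so (131/3803) = -1.
d is a non-residue mod p, hence 3803 remains inert in O_K.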